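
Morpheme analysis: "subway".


Word: "subway"
Morphemes: sub- | way
Each morpheme carries meaning
= 2 morphemes


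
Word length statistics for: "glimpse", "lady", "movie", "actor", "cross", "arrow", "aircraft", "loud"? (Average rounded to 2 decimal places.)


Lengths: "glimpse"=7, "lady"=4, "movie"=5, "actor"=5, "cross"=5, "arrow"=5, "aircraft"=8, "loud"=4
Sum = 43, Count = 8
Average = 43/8 = 5.38
= avg=5.38, min=4, max=8


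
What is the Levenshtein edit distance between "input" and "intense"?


Word 1: "input" (length 5)
Word 2: "intense" (length 7)
One optimal edit sequence (insert/delete/substitute each cost 1):
  1. keep 'i'
  2. keep 'n'
  3. insert 't'  (+1)
  4. insert 'e'  (+1)
  5. substitute 'p' -> 'n'  (+1)
  6. substitute 'u' -> 's'  (+1)
  7. substitute 't' -> 'e'  (+1)
Total edit operations: 5
Edit distance = 5


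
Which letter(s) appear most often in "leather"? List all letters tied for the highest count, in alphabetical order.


Word: "leather"
Letter counts:
  'a': 1
  'e': 2
  'h': 1
  'l': 1
  'r': 1
  't': 1
Maximum count = 2
Most frequent = 'e' (2 times each)


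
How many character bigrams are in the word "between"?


Word: "between" (length 7)
Number of 2-grams = length - 2 + 1 = 7 - 2 + 1
= 6


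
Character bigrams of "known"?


Word: "known" (length 5)
Number of bigrams = 5 - 2 + 1 = 4
  Position 0: "kn"
  Position 1: "no"
  Position 2: "ow"
  Position 3: "wn"
Bigrams = "kn", "no", "ow", "wn"


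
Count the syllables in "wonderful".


Word: "wonderful"
Syllable breakdown: won | der | ful
Counting: 3 parts
= 3 syllables


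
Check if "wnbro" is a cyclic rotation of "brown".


Word: "brown", Candidate: "wnbro"
Method: check if candidate is substring of word+word
"brownbrown" contains "wnbro"? Yes
Is rotation = Yes


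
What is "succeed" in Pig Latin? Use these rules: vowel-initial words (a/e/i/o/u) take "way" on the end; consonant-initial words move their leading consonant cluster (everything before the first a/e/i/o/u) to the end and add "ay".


Word: "succeed"
Starts with consonant(s) → move to end, add 'ay'
Consonant cluster: "s"
Pig Latin = "ucceedsay"


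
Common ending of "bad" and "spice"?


Word 1: "bad"
Word 2: "spice"
Comparing from end:
  Pos -1: 'd' != 'e' (stop)
LCS = "" (length 0)


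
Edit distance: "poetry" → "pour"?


Word 1: "poetry" (length 6)
Word 2: "pour" (length 4)
One optimal edit sequence (insert/delete/substitute each cost 1):
  1. keep 'p'
  2. keep 'o'
  3. delete 'e'  (+1)
  4. substitute 't' -> 'u'  (+1)
  5. keep 'r'
  6. delete 'y'  (+1)
Total edit operations: 3
Edit distance = 3


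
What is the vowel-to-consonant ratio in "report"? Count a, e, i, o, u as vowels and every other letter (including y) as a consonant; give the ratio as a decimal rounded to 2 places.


Word: "report"
Vowels (a,e,i,o,u): 2
Consonants: 4
Ratio = 2/4
= 0.50


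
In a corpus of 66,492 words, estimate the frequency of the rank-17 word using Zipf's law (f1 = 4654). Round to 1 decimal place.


Zipf's law: f(r) = f(1) / r
f(1) = 4654
f(17) = 4654 / 17
= 273.8 occurrences


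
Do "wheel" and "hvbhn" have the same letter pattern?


Pattern of "wheel": [0, 1, 2, 2, 3]
Pattern of "hvbhn": [0, 1, 2, 0, 3]
Patterns do not match
Same pattern = No


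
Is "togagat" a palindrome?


Word: "togagat"
Reversed: "tagagot"
Forward == Backward? togagat != tagagot
Palindrome = No


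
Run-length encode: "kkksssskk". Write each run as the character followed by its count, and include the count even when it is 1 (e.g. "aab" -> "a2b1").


String: "kkksssskk"
Scanning for consecutive runs:
  'k' x 3
  's' x 4
  'k' x 2
RLE = "k3s4k2"


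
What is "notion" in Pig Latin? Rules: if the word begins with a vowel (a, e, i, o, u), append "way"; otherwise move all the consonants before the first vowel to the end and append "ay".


Word: "notion"
Starts with consonant(s) → move to end, add 'ay'
Consonant cluster: "n"
Pig Latin = "otionnay"


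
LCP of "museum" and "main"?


Word 1: "museum"
Word 2: "main"
Comparing from start:
  Pos 0: 'm' == 'm'
  Pos 1: 'u' != 'a' (stop)
LCP = "m" (length 1)


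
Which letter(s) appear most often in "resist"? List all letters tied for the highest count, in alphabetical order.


Word: "resist"
Letter counts:
  'e': 1
  'i': 1
  'r': 1
  's': 2
  't': 1
Maximum count = 2
Most frequent = 's' (2 times each)


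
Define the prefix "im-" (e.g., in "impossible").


Prefix: im-
As in: impossible -> im- + possible
Meaning = not / into


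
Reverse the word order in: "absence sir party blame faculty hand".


Original: "absence sir party blame faculty hand"
Words (1..n): absence | sir | party | blame | faculty | hand
Reversed (n..1): hand | faculty | blame | party | sir | absence
Result = "hand faculty blame party sir absence"


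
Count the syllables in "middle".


Word: "middle"
Syllable breakdown: mid · dle
Counting: 2 parts
= 2 syllables


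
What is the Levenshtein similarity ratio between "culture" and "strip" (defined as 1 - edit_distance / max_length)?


Word 1: "culture" (length 7)
Word 2: "strip" (length 5)
One optimal edit sequence:
  1. delete 'c'  (+1)
  2. delete 'u'  (+1)
  3. substitute 'l' -> 's'  (+1)
  4. keep 't'
  5. substitute 'u' -> 'r'  (+1)
  6. substitute 'r' -> 'i'  (+1)
  7. substitute 'e' -> 'p'  (+1)
Edit distance = 6
Max length = max(7, 5) = 7
Similarity = 1 - 6/7
= 0.1429


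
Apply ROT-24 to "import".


Word: "import"
Shift: 24
Each letter → (letter + shift) mod 26:
  'i' (8) + 24 = 6 → 'g'
  'm' (12) + 24 = 10 → 'k'
  'p' (15) + 24 = 13 → 'n'
  'o' (14) + 24 = 12 → 'm'
  'r' (17) + 24 = 15 → 'p'
  't' (19) + 24 = 17 → 'r'
Result = "gknmpr"


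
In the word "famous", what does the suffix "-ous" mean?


Suffix: -ous
Example: famous = fame + -ous, with a spelling change
Meaning = having quality of


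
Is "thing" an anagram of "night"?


Word 1: "night" → sorted: ghint
Word 2: "thing" → sorted: ghint
Same letters? ghint == ghint
Anagram = Yes


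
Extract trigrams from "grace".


Word: "grace" (length 5)
Number of trigrams = 5 - 3 + 1 = 3
  Position 0: "gra"
  Position 1: "rac"
  Position 2: "ace"
Trigrams = "gra", "rac", "ace"


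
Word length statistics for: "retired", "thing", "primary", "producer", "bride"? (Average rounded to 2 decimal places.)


Lengths: "retired"=7, "thing"=5, "primary"=7, "producer"=8, "bride"=5
Sum = 32, Count = 5
Average = 32/5 = 6.40
= avg=6.40, min=5, max=8


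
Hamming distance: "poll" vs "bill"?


Comparing character by character (same length = 4):
  Pos 0: 'p' vs 'b' !=
  Pos 1: 'o' vs 'i' !=
  Pos 2: 'l' vs 'l' =
  Pos 3: 'l' vs 'l' =
Hamming distance = 2


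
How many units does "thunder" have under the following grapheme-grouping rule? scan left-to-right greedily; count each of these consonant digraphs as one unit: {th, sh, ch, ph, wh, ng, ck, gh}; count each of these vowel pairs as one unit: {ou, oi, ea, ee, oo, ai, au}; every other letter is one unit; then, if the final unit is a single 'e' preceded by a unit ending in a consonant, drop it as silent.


Word: "thunder" (7 letters)
Left-to-right scan:
  [1] 'th' (digraph)
  [2] 'u' (letter)
  [3] 'n' (letter)
  [4] 'd' (letter)
  [5] 'e' (letter)
  [6] 'r' (letter)
Units from scan: 6
Sound units = 6 units


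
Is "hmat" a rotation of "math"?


Word: "math", Candidate: "hmat"
Method: check if candidate is substring of word+word
"mathmath" contains "hmat"? Yes
Is rotation = Yes


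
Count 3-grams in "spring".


Word: "spring" (length 6)
Number of 3-grams = length - 3 + 1 = 6 - 3 + 1
= 4


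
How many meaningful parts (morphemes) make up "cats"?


Word: "cats"
Morphemes: cat | -s
Each morpheme carries meaning
= 2 morphemes


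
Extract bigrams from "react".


Word: "react" (length 5)
Number of bigrams = 5 - 2 + 1 = 4
  Position 0: "re"
  Position 1: "ea"
  Position 2: "ac"
  Position 3: "ct"
Bigrams = "re", "ea", "ac", "ct"


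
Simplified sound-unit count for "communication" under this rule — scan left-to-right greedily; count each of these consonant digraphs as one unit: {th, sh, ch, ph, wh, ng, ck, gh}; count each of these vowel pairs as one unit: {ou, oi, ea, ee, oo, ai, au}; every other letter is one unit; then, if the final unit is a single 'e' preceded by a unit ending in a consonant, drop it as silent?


Word: "communication" (13 letters)
Left-to-right scan:
  [1] 'c' (letter)
  [2] 'o' (letter)
  [3] 'm' (letter)
  [4] 'm' (letter)
  [5] 'u' (letter)
  [6] 'n' (letter)
  [7] 'i' (letter)
  [8] 'c' (letter)
  [9] 'a' (letter)
  [10] 't' (letter)
  [11] 'i' (letter)
  [12] 'o' (letter)
  [13] 'n' (letter)
Units from scan: 13
Sound units = 13 units


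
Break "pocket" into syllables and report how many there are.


Word: "pocket"
Syllable breakdown: pock / et
Counting: 2 parts
= 2 syllables


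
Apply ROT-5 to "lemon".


Word: "lemon"
Shift: 5
Each letter → (letter + shift) mod 26:
  'l' (11) + 5 = 16 → 'q'
  'e' (4) + 5 = 9 → 'j'
  'm' (12) + 5 = 17 → 'r'
  'o' (14) + 5 = 19 → 't'
  'n' (13) + 5 = 18 → 's'
Result = "qjrts"


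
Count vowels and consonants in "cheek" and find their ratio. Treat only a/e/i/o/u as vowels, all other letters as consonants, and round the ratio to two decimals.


Word: "cheek"
Vowels (a,e,i,o,u): 2
Consonants: 3
Ratio = 2/3
= 0.67


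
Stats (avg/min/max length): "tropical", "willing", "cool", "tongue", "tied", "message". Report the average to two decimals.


Lengths: "tropical"=8, "willing"=7, "cool"=4, "tongue"=6, "tied"=4, "message"=7
Sum = 36, Count = 6
Average = 36/6 = 6.00
= avg=6.00, min=4, max=8


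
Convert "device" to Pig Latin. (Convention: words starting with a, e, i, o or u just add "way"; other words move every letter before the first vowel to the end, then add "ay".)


Word: "device"
Starts with consonant(s) → move to end, add 'ay'
Consonant cluster: "d"
Pig Latin = "eviceday"


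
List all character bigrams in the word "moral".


Word: "moral" (length 5)
Number of bigrams = 5 - 2 + 1 = 4
  Position 0: "mo"
  Position 1: "or"
  Position 2: "ra"
  Position 3: "al"
Bigrams = "mo", "or", "ra", "al"


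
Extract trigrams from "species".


Word: "species" (length 7)
Number of trigrams = 7 - 3 + 1 = 5
  Position 0: "spe"
  Position 1: "pec"
  Position 2: "eci"
  Position 3: "cie"
  Position 4: "ies"
Trigrams = "spe", "pec", "eci", "cie", "ies"


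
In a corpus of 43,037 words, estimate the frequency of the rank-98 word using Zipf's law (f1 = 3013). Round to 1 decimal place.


Zipf's law: f(r) = f(1) / r
f(1) = 3013
f(98) = 3013 / 98
= 30.7 occurrences


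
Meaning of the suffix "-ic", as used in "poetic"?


Suffix: -ic
As in: poetic -> poet + -ic
Meaning = relating to


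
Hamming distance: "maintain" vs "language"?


Comparing character by character (same length = 8):
  Pos 0: 'm' vs 'l' !=
  Pos 1: 'a' vs 'a' =
  Pos 2: 'i' vs 'n' !=
  Pos 3: 'n' vs 'g' !=
  Pos 4: 't' vs 'u' !=
  Pos 5: 'a' vs 'a' =
  Pos 6: 'i' vs 'g' !=
  Pos 7: 'n' vs 'e' !=
Hamming distance = 6


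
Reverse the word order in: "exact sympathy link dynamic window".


Original: "exact sympathy link dynamic window"
Words (1..n): exact | sympathy | link | dynamic | window
Reversed (n..1): window | dynamic | link | sympathy | exact
Result = "window dynamic link sympathy exact"


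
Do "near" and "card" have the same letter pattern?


Pattern of "near": [0, 1, 2, 3]
Pattern of "card": [0, 1, 2, 3]
Patterns match
Same pattern = Yes


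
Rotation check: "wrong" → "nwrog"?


Word: "wrong", Candidate: "nwrog"
Method: check if candidate is substring of word+word
"wrongwrong" contains "nwrog"? No
Is rotation = No


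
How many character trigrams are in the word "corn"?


Word: "corn" (length 4)
Number of 3-grams = length - 3 + 1 = 4 - 3 + 1
= 2


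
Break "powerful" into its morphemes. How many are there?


Word: "powerful"
Morphemes: power / -ful
Each morpheme carries meaning
= 2 morphemes


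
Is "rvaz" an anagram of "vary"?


Word 1: "vary" → sorted: arvy
Word 2: "rvaz" → sorted: arvz
Same letters? arvy != arvz
Anagram = No


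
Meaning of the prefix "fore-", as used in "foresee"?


Prefix: fore-
Example: foresee (fore- + see)
Meaning = before


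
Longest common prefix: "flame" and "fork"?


Word 1: "flame"
Word 2: "fork"
Comparing from start:
  Pos 0: 'f' == 'f'
  Pos 1: 'l' != 'o' (stop)
LCP = "f" (length 1)


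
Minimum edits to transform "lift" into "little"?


Word 1: "lift" (length 4)
Word 2: "little" (length 6)
One optimal edit sequence (insert/delete/substitute each cost 1):
  1. keep 'l'
  2. keep 'i'
  3. substitute 'f' -> 't'  (+1)
  4. keep 't'
  5. insert 'l'  (+1)
  6. insert 'e'  (+1)
Total edit operations: 3
Edit distance = 3


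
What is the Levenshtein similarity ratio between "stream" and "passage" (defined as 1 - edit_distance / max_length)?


Word 1: "stream" (length 6)
Word 2: "passage" (length 7)
One optimal edit sequence:
  1. substitute 's' -> 'p'  (+1)
  2. substitute 't' -> 'a'  (+1)
  3. substitute 'r' -> 's'  (+1)
  4. substitute 'e' -> 's'  (+1)
  5. keep 'a'
  6. insert 'g'  (+1)
  7. substitute 'm' -> 'e'  (+1)
Edit distance = 6
Max length = max(6, 7) = 7
Similarity = 1 - 6/7
= 0.1429


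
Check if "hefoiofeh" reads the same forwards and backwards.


Word: "hefoiofeh"
Reversed: "hefoiofeh"
Forward == Backward? hefoiofeh == hefoiofeh
Palindrome = Yes


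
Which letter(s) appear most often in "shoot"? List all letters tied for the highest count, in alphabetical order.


Word: "shoot"
Letter counts:
  'h': 1
  'o': 2
  's': 1
  't': 1
Maximum count = 2
Most frequent = 'o' (2 times each)


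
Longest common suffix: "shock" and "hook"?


Word 1: "shock"
Word 2: "hook"
Comparing from end:
  Pos -1: 'k' == 'k'
  Pos -2: 'c' != 'o' (stop)
LCS = "k" (length 1)


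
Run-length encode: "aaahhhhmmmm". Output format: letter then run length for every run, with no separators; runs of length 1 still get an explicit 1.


String: "aaahhhhmmmm"
Scanning for consecutive runs:
  'a' x 3
  'h' x 4
  'm' x 4
RLE = "a3h4m4"


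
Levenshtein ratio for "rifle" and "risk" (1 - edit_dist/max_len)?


Word 1: "rifle" (length 5)
Word 2: "risk" (length 4)
One optimal edit sequence:
  1. keep 'r'
  2. keep 'i'
  3. delete 'f'  (+1)
  4. substitute 'l' -> 's'  (+1)
  5. substitute 'e' -> 'k'  (+1)
Edit distance = 3
Max length = max(5, 4) = 5
Similarity = 1 - 3/5
= 0.4000


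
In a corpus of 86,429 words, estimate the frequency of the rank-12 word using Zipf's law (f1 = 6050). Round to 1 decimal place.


Zipf's law: f(r) = f(1) / r
f(1) = 6050
f(12) = 6050 / 12
= 504.2 occurrences


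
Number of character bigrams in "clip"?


Word: "clip" (length 4)
Number of 2-grams = length - 2 + 1 = 4 - 2 + 1
= 3


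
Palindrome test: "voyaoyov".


Word: "voyaoyov"
Reversed: "voyoayov"
Forward == Backward? voyaoyov != voyoayov
Palindrome = No


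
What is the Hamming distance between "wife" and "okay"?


Comparing character by character (same length = 4):
  Pos 0: 'w' vs 'o' !=
  Pos 1: 'i' vs 'k' !=
  Pos 2: 'f' vs 'a' !=
  Pos 3: 'e' vs 'y' !=
Hamming distance = 4


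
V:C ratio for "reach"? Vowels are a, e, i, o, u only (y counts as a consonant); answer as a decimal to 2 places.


Word: "reach"
Vowels (a,e,i,o,u): 2
Consonants: 3
Ratio = 2/3
= 0.67


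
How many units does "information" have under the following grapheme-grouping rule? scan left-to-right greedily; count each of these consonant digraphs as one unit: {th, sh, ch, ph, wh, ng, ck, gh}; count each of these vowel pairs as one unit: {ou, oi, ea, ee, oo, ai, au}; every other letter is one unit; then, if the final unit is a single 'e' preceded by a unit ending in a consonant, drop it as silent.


Word: "information" (11 letters)
Left-to-right scan:
  1. 'i' (letter)
  2. 'n' (letter)
  3. 'f' (letter)
  4. 'o' (letter)
  5. 'r' (letter)
  6. 'm' (letter)
  7. 'a' (letter)
  8. 't' (letter)
  9. 'i' (letter)
  10. 'o' (letter)
  11. 'n' (letter)
Units from scan: 11
Sound units = 11 units


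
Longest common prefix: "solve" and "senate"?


Word 1: "solve"
Word 2: "senate"
Comparing from start:
  Pos 0: 's' == 's'
  Pos 1: 'o' != 'e' (stop)
LCP = "s" (length 1)


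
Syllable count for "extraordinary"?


Word: "extraordinary"
Syllable breakdown: ex · traor · di · nar · y
Counting: 5 parts
= 5 syllables


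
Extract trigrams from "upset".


Word: "upset" (length 5)
Number of trigrams = 5 - 3 + 1 = 3
  Position 0: "ups"
  Position 1: "pse"
  Position 2: "set"
Trigrams = "ups", "pse", "set"


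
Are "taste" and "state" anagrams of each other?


Word 1: "taste" → sorted: aestt
Word 2: "state" → sorted: aestt
Same letters? aestt == aestt
Anagram = Yes


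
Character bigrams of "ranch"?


Word: "ranch" (length 5)
Number of bigrams = 5 - 2 + 1 = 4
  Position 0: "ra"
  Position 1: "an"
  Position 2: "nc"
  Position 3: "ch"
Bigrams = "ra", "an", "nc", "ch"


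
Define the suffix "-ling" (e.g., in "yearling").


Suffix: -ling
As in: yearling -> year + -ling
Meaning = small / young


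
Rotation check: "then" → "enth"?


Word: "then", Candidate: "enth"
Method: check if candidate is substring of word+word
"thenthen" contains "enth"? Yes
Is rotation = Yes


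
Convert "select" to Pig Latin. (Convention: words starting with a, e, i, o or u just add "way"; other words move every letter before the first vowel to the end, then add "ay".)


Word: "select"
Starts with consonant(s) → move to end, add 'ay'
Consonant cluster: "s"
Pig Latin = "electsay"


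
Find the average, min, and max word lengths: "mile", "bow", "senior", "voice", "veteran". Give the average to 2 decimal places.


Lengths: "mile"=4, "bow"=3, "senior"=6, "voice"=5, "veteran"=7
Sum = 25, Count = 5
Average = 25/5 = 5.00
= avg=5.00, min=3, max=7


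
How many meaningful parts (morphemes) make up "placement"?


Word: "placement"
Morphemes: place + -ment
Each morpheme carries meaning
= 2 morphemes


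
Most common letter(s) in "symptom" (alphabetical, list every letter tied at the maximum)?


Word: "symptom"
Letter counts:
  'm': 2
  'o': 1
  'p': 1
  's': 1
  't': 1
  'y': 1
Maximum count = 2
Most frequent = 'm' (2 times each)


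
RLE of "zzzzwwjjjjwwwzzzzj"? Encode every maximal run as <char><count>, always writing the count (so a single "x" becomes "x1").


String: "zzzzwwjjjjwwwzzzzj"
Scanning for consecutive runs:
  'z' x 4
  'w' x 2
  'j' x 4
  'w' x 3
  'z' x 4
  'j' x 1
RLE = "z4w2j4w3z4j1"


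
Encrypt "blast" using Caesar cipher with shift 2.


Word: "blast"
Shift: 2
Each letter → (letter + shift) mod 26:
  'b' (1) + 2 = 3 → 'd'
  'l' (11) + 2 = 13 → 'n'
  'a' (0) + 2 = 2 → 'c'
  's' (18) + 2 = 20 → 'u'
  't' (19) + 2 = 21 → 'v'
Result = "dncuv"


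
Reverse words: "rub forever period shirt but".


Original: "rub forever period shirt but"
Words (1..n): rub | forever | period | shirt | but
Reversed (n..1): but | shirt | period | forever | rub
Result = "but shirt period forever rub"


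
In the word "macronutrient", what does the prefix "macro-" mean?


Prefix: macro-
Example: macronutrient = macro- + nutrient
Meaning = large


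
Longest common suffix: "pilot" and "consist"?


Word 1: "pilot"
Word 2: "consist"
Comparing from end:
  Pos -1: 't' == 't'
  Pos -2: 'o' != 's' (stop)
LCS = "t" (length 1)


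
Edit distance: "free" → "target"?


Word 1: "free" (length 4)
Word 2: "target" (length 6)
One optimal edit sequence (insert/delete/substitute each cost 1):
  1. insert 't'  (+1)
  2. substitute 'f' -> 'a'  (+1)
  3. keep 'r'
  4. insert 'g'  (+1)
  5. keep 'e'
  6. substitute 'e' -> 't'  (+1)
Total edit operations: 4
Edit distance = 4


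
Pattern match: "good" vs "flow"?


Pattern of "good": [0, 1, 1, 2]
Pattern of "flow": [0, 1, 2, 3]
Patterns do not match
Same pattern = No


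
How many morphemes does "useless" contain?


Word: "useless"
Morphemes: use | -less
Each morpheme carries meaning
= 2 morphemes


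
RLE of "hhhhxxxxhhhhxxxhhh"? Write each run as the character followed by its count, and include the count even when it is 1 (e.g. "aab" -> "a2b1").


String: "hhhhxxxxhhhhxxxhhh"
Scanning for consecutive runs:
  'h' x 4
  'x' x 4
  'h' x 4
  'x' x 3
  'h' x 3
RLE = "h4x4h4x3h3"


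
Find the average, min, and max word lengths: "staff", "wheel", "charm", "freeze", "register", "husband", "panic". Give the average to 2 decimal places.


Lengths: "staff"=5, "wheel"=5, "charm"=5, "freeze"=6, "register"=8, "husband"=7, "panic"=5
Sum = 41, Count = 7
Average = 41/7 = 5.86
= avg=5.86, min=5, max=8


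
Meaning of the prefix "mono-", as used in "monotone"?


Prefix: mono-
As in: monotone -> mono- + tone
Meaning = one


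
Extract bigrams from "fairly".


Word: "fairly" (length 6)
Number of bigrams = 6 - 2 + 1 = 5
  Position 0: "fa"
  Position 1: "ai"
  Position 2: "ir"
  Position 3: "rl"
  Position 4: "ly"
Bigrams = "fa", "ai", "ir", "rl", "ly"


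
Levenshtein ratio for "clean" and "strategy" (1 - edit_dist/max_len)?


Word 1: "clean" (length 5)
Word 2: "strategy" (length 8)
One optimal edit sequence:
  1. insert 's'  (+1)
  2. insert 't'  (+1)
  3. insert 'r'  (+1)
  4. substitute 'c' -> 'a'  (+1)
  5. substitute 'l' -> 't'  (+1)
  6. keep 'e'
  7. substitute 'a' -> 'g'  (+1)
  8. substitute 'n' -> 'y'  (+1)
Edit distance = 7
Max length = max(5, 8) = 8
Similarity = 1 - 7/8
= 0.1250


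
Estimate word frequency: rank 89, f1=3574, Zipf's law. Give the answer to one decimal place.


Zipf's law: f(r) = f(1) / r
f(1) = 3574
f(89) = 3574 / 89
= 40.2 occurrences


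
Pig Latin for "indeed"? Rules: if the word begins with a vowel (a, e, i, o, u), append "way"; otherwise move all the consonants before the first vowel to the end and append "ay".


Word: "indeed"
Starts with vowel → add 'way'
Pig Latin = "indeedway"


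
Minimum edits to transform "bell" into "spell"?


Word 1: "bell" (length 4)
Word 2: "spell" (length 5)
One optimal edit sequence (insert/delete/substitute each cost 1):
  1. insert 's'  (+1)
  2. substitute 'b' -> 'p'  (+1)
  3. keep 'e'
  4. keep 'l'
  5. keep 'l'
Total edit operations: 2
Edit distance = 2


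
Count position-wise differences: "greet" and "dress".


Comparing character by character (same length = 5):
  Pos 0: 'g' vs 'd' !=
  Pos 1: 'r' vs 'r' =
  Pos 2: 'e' vs 'e' =
  Pos 3: 'e' vs 's' !=
  Pos 4: 't' vs 's' !=
Hamming distance = 3


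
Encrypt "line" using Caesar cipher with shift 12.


Word: "line"
Shift: 12
Each letter → (letter + shift) mod 26:
  'l' (11) + 12 = 23 → 'x'
  'i' (8) + 12 = 20 → 'u'
  'n' (13) + 12 = 25 → 'z'
  'e' (4) + 12 = 16 → 'q'
Result = "xuzq"


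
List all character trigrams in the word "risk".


Word: "risk" (length 4)
Number of trigrams = 4 - 3 + 1 = 2
  Position 0: "ris"
  Position 1: "isk"
Trigrams = "ris", "isk"


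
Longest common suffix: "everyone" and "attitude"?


Word 1: "everyone"
Word 2: "attitude"
Comparing from end:
  Pos -1: 'e' == 'e'
  Pos -2: 'n' != 'd' (stop)
LCS = "e" (length 1)


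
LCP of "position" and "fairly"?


Word 1: "position"
Word 2: "fairly"
Comparing from start:
  Pos 0: 'p' != 'f' (stop)
LCP = "" (length 0)


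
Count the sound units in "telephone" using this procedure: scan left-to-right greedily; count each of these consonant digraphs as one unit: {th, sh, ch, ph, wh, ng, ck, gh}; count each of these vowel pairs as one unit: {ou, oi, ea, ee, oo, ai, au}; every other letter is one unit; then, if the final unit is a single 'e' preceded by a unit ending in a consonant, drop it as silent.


Word: "telephone" (9 letters)
Left-to-right scan:
  [1] 't' (letter)
  [2] 'e' (letter)
  [3] 'l' (letter)
  [4] 'e' (letter)
  [5] 'ph' (digraph)
  [6] 'o' (letter)
  [7] 'n' (letter)
  [8] 'e' (letter)
Units from scan: 8
Final unit is 'e' after a consonant -> drop as silent (-1)
Sound units = 7 units


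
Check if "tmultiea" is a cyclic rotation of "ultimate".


Word: "ultimate", Candidate: "tmultiea"
Method: check if candidate is substring of word+word
"ultimateultimate" contains "tmultiea"? No
Is rotation = No


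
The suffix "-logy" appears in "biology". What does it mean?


Suffix: -logy
Example: biology = bio- + -logy
Meaning = study of


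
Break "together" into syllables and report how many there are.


Word: "together"
Syllable breakdown: to-geth-er
Counting: 3 parts
= 3 syllables


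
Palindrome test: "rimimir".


Word: "rimimir"
Reversed: "rimimir"
Forward == Backward? rimimir == rimimir
Palindrome = Yes


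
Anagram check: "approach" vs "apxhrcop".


Word 1: "approach" → sorted: aachoppr
Word 2: "apxhrcop" → sorted: achopprx
Same letters? aachoppr != achopprx
Anagram = No


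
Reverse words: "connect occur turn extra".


Original: "connect occur turn extra"
Words (1..n): connect | occur | turn | extra
Reversed (n..1): extra | turn | occur | connect
Result = "extra turn occur connect"


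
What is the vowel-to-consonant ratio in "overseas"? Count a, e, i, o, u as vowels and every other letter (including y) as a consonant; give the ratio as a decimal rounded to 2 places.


Word: "overseas"
Vowels (a,e,i,o,u): 4
Consonants: 4
Ratio = 4/4
= 1.00


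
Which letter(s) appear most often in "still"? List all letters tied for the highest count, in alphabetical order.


Word: "still"
Letter counts:
  'i': 1
  'l': 2
  's': 1
  't': 1
Maximum count = 2
Most frequent = 'l' (2 times each)


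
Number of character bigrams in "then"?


Word: "then" (length 4)
Number of 2-grams = length - 2 + 1 = 4 - 2 + 1
= 3


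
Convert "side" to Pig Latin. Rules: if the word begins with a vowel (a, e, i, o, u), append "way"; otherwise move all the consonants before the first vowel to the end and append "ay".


Word: "side"
Starts with consonant(s) → move to end, add 'ay'
Consonant cluster: "s"
Pig Latin = "idesay"


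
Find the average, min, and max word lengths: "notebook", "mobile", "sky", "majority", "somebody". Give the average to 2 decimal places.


Lengths: "notebook"=8, "mobile"=6, "sky"=3, "majority"=8, "somebody"=8
Sum = 33, Count = 5
Average = 33/5 = 6.60
= avg=6.60, min=3, max=8


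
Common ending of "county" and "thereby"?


Word 1: "county"
Word 2: "thereby"
Comparing from end:
  Pos -1: 'y' == 'y'
  Pos -2: 't' != 'b' (stop)
LCS = "y" (length 1)


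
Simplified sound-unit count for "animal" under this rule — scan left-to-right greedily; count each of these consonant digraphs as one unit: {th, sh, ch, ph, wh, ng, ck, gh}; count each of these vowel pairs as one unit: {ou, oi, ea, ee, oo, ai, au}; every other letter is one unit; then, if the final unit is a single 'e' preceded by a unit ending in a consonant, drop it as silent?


Word: "animal" (6 letters)
Left-to-right scan:
  (1) 'a' (letter)
  (2) 'n' (letter)
  (3) 'i' (letter)
  (4) 'm' (letter)
  (5) 'a' (letter)
  (6) 'l' (letter)
Units from scan: 6
Sound units = 6 units


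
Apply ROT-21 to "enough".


Word: "enough"
Shift: 21
Each letter → (letter + shift) mod 26:
  'e' (4) + 21 = 25 → 'z'
  'n' (13) + 21 = 8 → 'i'
  'o' (14) + 21 = 9 → 'j'
  'u' (20) + 21 = 15 → 'p'
  'g' (6) + 21 = 1 → 'b'
  'h' (7) + 21 = 2 → 'c'
Result = "zijpbc"


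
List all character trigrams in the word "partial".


Word: "partial" (length 7)
Number of trigrams = 7 - 3 + 1 = 5
  Position 0: "par"
  Position 1: "art"
  Position 2: "rti"
  Position 3: "tia"
  Position 4: "ial"
Trigrams = "par", "art", "rti", "tia", "ial"


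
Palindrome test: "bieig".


Word: "bieig"
Reversed: "gieib"
Forward == Backward? bieig != gieib
Palindrome = No


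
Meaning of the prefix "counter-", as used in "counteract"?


Prefix: counter-
As in: counteract -> counter- + act
Meaning = against / opposite


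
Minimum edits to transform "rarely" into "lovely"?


Word 1: "rarely" (length 6)
Word 2: "lovely" (length 6)
One optimal edit sequence (insert/delete/substitute each cost 1):
  1. substitute 'r' -> 'l'  (+1)
  2. substitute 'a' -> 'o'  (+1)
  3. substitute 'r' -> 'v'  (+1)
  4. keep 'e'
  5. keep 'l'
  6. keep 'y'
Total edit operations: 3
Edit distance = 3


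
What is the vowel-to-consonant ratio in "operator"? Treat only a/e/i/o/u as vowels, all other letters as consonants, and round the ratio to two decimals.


Word: "operator"
Vowels (a,e,i,o,u): 4
Consonants: 4
Ratio = 4/4
= 1.00


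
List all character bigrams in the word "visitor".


Word: "visitor" (length 7)
Number of bigrams = 7 - 2 + 1 = 6
  Position 0: "vi"
  Position 1: "is"
  Position 2: "si"
  Position 3: "it"
  Position 4: "to"
  Position 5: "or"
Bigrams = "vi", "is", "si", "it", "to", "or"


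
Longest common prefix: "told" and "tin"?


Word 1: "told"
Word 2: "tin"
Comparing from start:
  Pos 0: 't' == 't'
  Pos 1: 'o' != 'i' (stop)
LCP = "t" (length 1)


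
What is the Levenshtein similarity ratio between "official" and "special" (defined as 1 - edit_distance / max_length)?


Word 1: "official" (length 8)
Word 2: "special" (length 7)
One optimal edit sequence:
  1. delete 'o'  (+1)
  2. substitute 'f' -> 's'  (+1)
  3. substitute 'f' -> 'p'  (+1)
  4. substitute 'i' -> 'e'  (+1)
  5. keep 'c'
  6. keep 'i'
  7. keep 'a'
  8. keep 'l'
Edit distance = 4
Max length = max(8, 7) = 8
Similarity = 1 - 4/8
= 0.5000


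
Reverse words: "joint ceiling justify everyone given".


Original: "joint ceiling justify everyone given"
Words (1..n): joint | ceiling | justify | everyone | given
Reversed (n..1): given | everyone | justify | ceiling | joint
Result = "given everyone justify ceiling joint"


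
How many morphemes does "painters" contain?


Word: "painters"
Morphemes: paint + -er + -s
Each morpheme carries meaning
= 3 morphemes


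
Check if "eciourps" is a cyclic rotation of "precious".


Word: "precious", Candidate: "eciourps"
Method: check if candidate is substring of word+word
"preciousprecious" contains "eciourps"? No
Is rotation = No


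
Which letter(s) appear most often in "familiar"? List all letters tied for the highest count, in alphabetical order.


Word: "familiar"
Letter counts:
  'a': 2
  'f': 1
  'i': 2
  'l': 1
  'm': 1
  'r': 1
Maximum count = 2
Most frequent = 'a', 'i' (2 times each)


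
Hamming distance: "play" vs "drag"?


Comparing character by character (same length = 4):
  Pos 0: 'p' vs 'd' !=
  Pos 1: 'l' vs 'r' !=
  Pos 2: 'a' vs 'a' =
  Pos 3: 'y' vs 'g' !=
Hamming distance = 3


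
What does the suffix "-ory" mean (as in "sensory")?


Suffix: -ory
As in: sensory -> sense + -ory, with a spelling change
Meaning = relating to / place for


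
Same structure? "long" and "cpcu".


Pattern of "long": [0, 1, 2, 3]
Pattern of "cpcu": [0, 1, 0, 2]
Patterns do not match
Same pattern = No


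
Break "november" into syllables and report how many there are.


Word: "november"
Syllable breakdown: no / vem / ber
Counting: 3 parts
= 3 syllables


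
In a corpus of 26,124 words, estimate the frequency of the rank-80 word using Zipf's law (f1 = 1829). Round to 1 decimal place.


Zipf's law: f(r) = f(1) / r
f(1) = 1829
f(80) = 1829 / 80
= 22.9 occurrences


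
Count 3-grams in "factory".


Word: "factory" (length 7)
Number of 3-grams = length - 3 + 1 = 7 - 3 + 1
= 5


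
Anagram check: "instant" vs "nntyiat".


Word 1: "instant" → sorted: ainnstt
Word 2: "nntyiat" → sorted: ainntty
Same letters? ainnstt != ainntty
Anagram = No


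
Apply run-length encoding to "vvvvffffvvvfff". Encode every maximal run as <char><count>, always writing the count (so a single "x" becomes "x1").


String: "vvvvffffvvvfff"
Scanning for consecutive runs:
  'v' x 4
  'f' x 4
  'v' x 3
  'f' x 3
RLE = "v4f4v3f3"


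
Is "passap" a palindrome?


Word: "passap"
Reversed: "passap"
Forward == Backward? passap == passap
Palindrome = Yes


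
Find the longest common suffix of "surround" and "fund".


Word 1: "surround"
Word 2: "fund"
Comparing from end:
  Pos -1: 'd' == 'd'
  Pos -2: 'n' == 'n'
  Pos -3: 'u' == 'u'
  Pos -4: 'o' != 'f' (stop)
LCS = "und" (length 3)


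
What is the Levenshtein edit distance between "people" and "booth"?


Word 1: "people" (length 6)
Word 2: "booth" (length 5)
One optimal edit sequence (insert/delete/substitute each cost 1):
  1. delete 'p'  (+1)
  2. substitute 'e' -> 'b'  (+1)
  3. keep 'o'
  4. substitute 'p' -> 'o'  (+1)
  5. substitute 'l' -> 't'  (+1)
  6. substitute 'e' -> 'h'  (+1)
Total edit operations: 5
Edit distance = 5


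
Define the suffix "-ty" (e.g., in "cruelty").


Suffix: -ty
As in: cruelty -> cruel + -ty
Meaning = quality of


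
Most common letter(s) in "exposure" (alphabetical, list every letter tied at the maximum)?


Word: "exposure"
Letter counts:
  'e': 2
  'o': 1
  'p': 1
  'r': 1
  's': 1
  'u': 1
  'x': 1
Maximum count = 2
Most frequent = 'e' (2 times each)


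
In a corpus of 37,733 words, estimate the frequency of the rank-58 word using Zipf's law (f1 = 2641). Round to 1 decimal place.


Zipf's law: f(r) = f(1) / r
f(1) = 2641
f(58) = 2641 / 58
= 45.5 occurrences


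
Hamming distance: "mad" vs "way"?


Comparing character by character (same length = 3):
  Pos 0: 'm' vs 'w' !=
  Pos 1: 'a' vs 'a' =
  Pos 2: 'd' vs 'y' !=
Hamming distance = 2


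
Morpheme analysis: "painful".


Word: "painful"
Morphemes: pain / -ful
Each morpheme carries meaning
= 2 morphemes


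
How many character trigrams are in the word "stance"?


Word: "stance" (length 6)
Number of 3-grams = length - 3 + 1 = 6 - 3 + 1
= 4


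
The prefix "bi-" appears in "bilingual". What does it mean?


Prefix: bi-
As in: bilingual -> bi- + lingual
Meaning = two


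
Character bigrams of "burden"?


Word: "burden" (length 6)
Number of bigrams = 6 - 2 + 1 = 5
  Position 0: "bu"
  Position 1: "ur"
  Position 2: "rd"
  Position 3: "de"
  Position 4: "en"
Bigrams = "bu", "ur", "rd", "de", "en"


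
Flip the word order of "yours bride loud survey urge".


Original: "yours bride loud survey urge"
Words (1..n): yours | bride | loud | survey | urge
Reversed (n..1): urge | survey | loud | bride | yours
Result = "urge survey loud bride yours"


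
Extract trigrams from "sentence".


Word: "sentence" (length 8)
Number of trigrams = 8 - 3 + 1 = 6
  Position 0: "sen"
  Position 1: "ent"
  Position 2: "nte"
  Position 3: "ten"
  Position 4: "enc"
  Position 5: "nce"
Trigrams = "sen", "ent", "nte", "ten", "enc", "nce"


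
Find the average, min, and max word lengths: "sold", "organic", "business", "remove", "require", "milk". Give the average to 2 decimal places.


Lengths: "sold"=4, "organic"=7, "business"=8, "remove"=6, "require"=7, "milk"=4
Sum = 36, Count = 6
Average = 36/6 = 6.00
= avg=6.00, min=4, max=8


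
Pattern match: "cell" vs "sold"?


Pattern of "cell": [0, 1, 2, 2]
Pattern of "sold": [0, 1, 2, 3]
Patterns do not match
Same pattern = No


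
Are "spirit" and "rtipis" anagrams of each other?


Word 1: "spirit" → sorted: iiprst
Word 2: "rtipis" → sorted: iiprst
Same letters? iiprst == iiprst
Anagram = Yes


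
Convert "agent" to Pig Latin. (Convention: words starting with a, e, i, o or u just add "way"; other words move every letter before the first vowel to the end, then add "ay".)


Word: "agent"
Starts with vowel → add 'way'
Pig Latin = "agentway"


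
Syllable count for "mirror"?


Word: "mirror"
Syllable breakdown: mir-ror
Counting: 2 parts
= 2 syllables


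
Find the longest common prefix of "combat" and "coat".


Word 1: "combat"
Word 2: "coat"
Comparing from start:
  Pos 0: 'c' == 'c'
  Pos 1: 'o' == 'o'
  Pos 2: 'm' != 'a' (stop)
LCP = "co" (length 2)


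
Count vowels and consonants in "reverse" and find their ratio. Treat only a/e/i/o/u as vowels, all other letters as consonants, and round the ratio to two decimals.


Word: "reverse"
Vowels (a,e,i,o,u): 3
Consonants: 4
Ratio = 3/4
= 0.75


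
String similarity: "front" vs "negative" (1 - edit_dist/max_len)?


Word 1: "front" (length 5)
Word 2: "negative" (length 8)
One optimal edit sequence:
  1. substitute 'f' -> 'n'  (+1)
  2. substitute 'r' -> 'e'  (+1)
  3. substitute 'o' -> 'g'  (+1)
  4. substitute 'n' -> 'a'  (+1)
  5. keep 't'
  6. insert 'i'  (+1)
  7. insert 'v'  (+1)
  8. insert 'e'  (+1)
Edit distance = 7
Max length = max(5, 8) = 8
Similarity = 1 - 7/8
= 0.1250


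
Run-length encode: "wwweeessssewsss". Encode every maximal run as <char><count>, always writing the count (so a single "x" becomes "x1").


String: "wwweeessssewsss"
Scanning for consecutive runs:
  'w' x 3
  'e' x 3
  's' x 4
  'e' x 1
  'w' x 1
  's' x 3
RLE = "w3e3s4e1w1s3"


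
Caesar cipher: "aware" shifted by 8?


Word: "aware"
Shift: 8
Each letter → (letter + shift) mod 26:
  'a' (0) + 8 = 8 → 'i'
  'w' (22) + 8 = 4 → 'e'
  'a' (0) + 8 = 8 → 'i'
  'r' (17) + 8 = 25 → 'z'
  'e' (4) + 8 = 12 → 'm'
Result = "ieizm"


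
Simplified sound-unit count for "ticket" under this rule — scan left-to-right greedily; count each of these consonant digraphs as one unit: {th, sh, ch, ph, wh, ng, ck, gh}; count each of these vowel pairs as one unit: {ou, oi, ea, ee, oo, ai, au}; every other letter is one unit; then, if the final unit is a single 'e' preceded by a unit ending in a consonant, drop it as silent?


Word: "ticket" (6 letters)
Left-to-right scan:
  (1) 't' (letter)
  (2) 'i' (letter)
  (3) 'ck' (digraph)
  (4) 'e' (letter)
  (5) 't' (letter)
Units from scan: 5
Sound units = 5 units


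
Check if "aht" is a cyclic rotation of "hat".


Word: "hat", Candidate: "aht"
Method: check if candidate is substring of word+word
"hathat" contains "aht"? No
Is rotation = No


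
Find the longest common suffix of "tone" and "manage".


Word 1: "tone"
Word 2: "manage"
Comparing from end:
  Pos -1: 'e' == 'e'
  Pos -2: 'n' != 'g' (stop)
LCS = "e" (length 1)


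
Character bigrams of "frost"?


Word: "frost" (length 5)
Number of bigrams = 5 - 2 + 1 = 4
  Position 0: "fr"
  Position 1: "ro"
  Position 2: "os"
  Position 3: "st"
Bigrams = "fr", "ro", "os", "st"


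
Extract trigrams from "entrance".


Word: "entrance" (length 8)
Number of trigrams = 8 - 3 + 1 = 6
  Position 0: "ent"
  Position 1: "ntr"
  Position 2: "tra"
  Position 3: "ran"
  Position 4: "anc"
  Position 5: "nce"
Trigrams = "ent", "ntr", "tra", "ran", "anc", "nce"


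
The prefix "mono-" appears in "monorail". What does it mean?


Prefix: mono-
Example: monorail (mono- + rail)
Meaning = one


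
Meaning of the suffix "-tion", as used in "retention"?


Suffix: -tion
Example: retention (retain + -tion, with a spelling change)
Meaning = act or process


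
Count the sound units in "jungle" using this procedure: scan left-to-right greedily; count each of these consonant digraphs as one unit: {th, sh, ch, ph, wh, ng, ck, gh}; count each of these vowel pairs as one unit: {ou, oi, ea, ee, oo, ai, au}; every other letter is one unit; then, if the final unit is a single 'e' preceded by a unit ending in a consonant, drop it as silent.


Word: "jungle" (6 letters)
Left-to-right scan:
  (1) 'j' (letter)
  (2) 'u' (letter)
  (3) 'ng' (digraph)
  (4) 'l' (letter)
  (5) 'e' (letter)
Units from scan: 5
Final unit is 'e' after a consonant -> drop as silent (-1)
Sound units = 4 units


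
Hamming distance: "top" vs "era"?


Comparing character by character (same length = 3):
  Pos 0: 't' vs 'e' !=
  Pos 1: 'o' vs 'r' !=
  Pos 2: 'p' vs 'a' !=
Hamming distance = 3


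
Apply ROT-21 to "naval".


Word: "naval"
Shift: 21
Each letter → (letter + shift) mod 26:
  'n' (13) + 21 = 8 → 'i'
  'a' (0) + 21 = 21 → 'v'
  'v' (21) + 21 = 16 → 'q'
  'a' (0) + 21 = 21 → 'v'
  'l' (11) + 21 = 6 → 'g'
Result = "ivqvg"
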